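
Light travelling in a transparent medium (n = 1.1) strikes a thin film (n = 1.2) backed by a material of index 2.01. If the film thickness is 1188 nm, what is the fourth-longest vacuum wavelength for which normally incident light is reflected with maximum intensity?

Ray reflecting at the top interface goes from n = 1.1 toward n = 1.2: a half-wave phase shift.
Ray reflecting at the bottom interface goes from n = 1.2 toward n = 2.01: a half-wave phase shift.
Net: no relative phase inversion (both shifts match).
For strong reflection here: 2 n t = m λ.
λ = 2 n t / m. The fourth-longest wavelength is m = 4: λ = 2 × 1.2 × 1188 / 4.00 = 713 nm.

713 nm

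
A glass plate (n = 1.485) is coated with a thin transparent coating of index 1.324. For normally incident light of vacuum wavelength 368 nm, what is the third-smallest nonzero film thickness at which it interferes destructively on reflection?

347 nm

At the upper boundary (n = 1.0 to n = 1.324) the reflected ray undergoes a half-wave phase shift.
Ray reflecting at the bottom interface goes from n = 1.324 toward n = 1.485: a half-wave phase shift.
Net: no relative phase inversion (both shifts match).
So the condition for destructive reflection is 2 n t = (m + ½) λ.
The third-smallest nonzero thickness corresponds to m = 2: t = (m + ½) λ / (2 n) = 2.50 × 368 / (2 × 1.324) = 347 nm.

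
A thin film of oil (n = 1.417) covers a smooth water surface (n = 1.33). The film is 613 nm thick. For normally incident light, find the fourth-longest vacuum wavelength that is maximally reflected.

At the upper boundary (n = 1.0 to n = 1.417) the reflected ray undergoes a half-wave phase shift.
Ray reflecting at the bottom interface goes from n = 1.417 toward n = 1.33: no phase shift.
Exactly one π shift → a net half-wave offset.
So the condition for constructive reflection is 2 n t = (m + ½) λ.
λ = 2 n t / (m + ½). The fourth-longest wavelength is m = 3: λ = 2 × 1.417 × 613 / 3.50 = 496 nm.

496 nm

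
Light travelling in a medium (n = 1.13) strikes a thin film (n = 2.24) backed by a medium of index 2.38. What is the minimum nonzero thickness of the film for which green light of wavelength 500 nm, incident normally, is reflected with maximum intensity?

At the upper boundary (n = 1.13 to n = 2.24) the reflected ray undergoes a half-wave phase shift.
At the lower boundary (n = 2.24 to n = 2.38) the reflected ray undergoes a half-wave phase shift.
Zero or two π shifts → no net half-wave offset.
With no net inversion, constructive interference in reflection requires 2 n t = m λ.
Minimum nonzero at m = 1: t = λ / (2 n) = 500 / (2 × 2.24) = 112 nm.

112 nm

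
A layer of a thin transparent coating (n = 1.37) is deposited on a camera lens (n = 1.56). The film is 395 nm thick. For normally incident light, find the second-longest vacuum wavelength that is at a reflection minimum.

722 nm

Top surface (1.0 → 1.37): reflection off a higher-index medium gives a half-wave phase shift.
At the lower boundary (n = 1.37 to n = 1.56) the reflected ray undergoes a half-wave phase shift.
Zero or two π shifts → no net half-wave offset.
For minimum reflection here: 2 n t = (m + ½) λ.
λ = 2 n t / (m + ½). The second-longest wavelength is m = 1: λ = 2 × 1.37 × 395 / 1.50 = 722 nm.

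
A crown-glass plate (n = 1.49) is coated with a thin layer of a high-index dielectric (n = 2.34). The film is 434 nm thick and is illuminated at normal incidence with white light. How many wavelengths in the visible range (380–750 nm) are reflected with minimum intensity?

3

Top surface (1.0 → 2.34): reflection off a higher-index medium gives a half-wave phase shift.
Bottom surface (2.34 → 1.49): reflection off a lower-index medium gives no phase shift.
Exactly one π shift → a net half-wave offset.
So the condition for destructive reflection is 2 n t = m λ.
λ = 2 n t / m = 2031 / m nm.
m=2: 1016 nm (IR); m=3: 677 nm (visible); m=4: 508 nm (visible); m=5: 406 nm (visible); m=6: 339 nm (UV).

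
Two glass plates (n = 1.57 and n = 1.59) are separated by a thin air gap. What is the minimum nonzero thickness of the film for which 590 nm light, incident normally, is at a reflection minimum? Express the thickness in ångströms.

2950 Å

Top surface (1.57 → 1.0): reflection off a lower-index medium gives no phase shift.
At the lower boundary (n = 1.0 to n = 1.59) the reflected ray undergoes a half-wave phase shift.
The two reflections differ by half a wavelength.
So the condition for destructive reflection is 2 n t = m λ.
Minimum nonzero at m = 1: t = λ / (2 n) = 590 / (2 × 1.0) = 295 nm.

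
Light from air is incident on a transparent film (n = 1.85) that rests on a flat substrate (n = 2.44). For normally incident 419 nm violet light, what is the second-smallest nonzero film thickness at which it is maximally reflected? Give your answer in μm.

0.226 μm

At the upper boundary (n = 1.0 to n = 1.85) the reflected ray undergoes a half-wave phase shift.
Bottom surface (1.85 → 2.44): reflection off a higher-index medium gives a half-wave phase shift.
Net: no relative phase inversion (both shifts match).
For strong reflection here: 2 n t = m λ.
The second-smallest nonzero thickness corresponds to m = 2: t = m λ / (2 n) = 2.00 × 419 / (2 × 1.85) = 226 nm.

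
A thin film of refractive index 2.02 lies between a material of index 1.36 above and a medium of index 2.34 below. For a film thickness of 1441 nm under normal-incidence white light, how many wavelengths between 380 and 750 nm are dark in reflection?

At the upper boundary (n = 1.36 to n = 2.02) the reflected ray undergoes a half-wave phase shift.
Ray reflecting at the bottom interface goes from n = 2.02 toward n = 2.34: a half-wave phase shift.
The two reflections carry the same phase change, so no net offset.
With no net inversion, destructive interference in reflection requires 2 n t = (m + ½) λ.
λ = 2 n t / (m + ½) = 5822 / (m + ½) nm.
m=7: 776 nm (IR); m=8: 685 nm (visible); m=9: 613 nm (visible); m=10: 554 nm (visible); m=11: 506 nm (visible); m=12: 466 nm (visible); m=13: 431 nm (visible); m=14: 401 nm (visible); m=15: 376 nm (UV).

7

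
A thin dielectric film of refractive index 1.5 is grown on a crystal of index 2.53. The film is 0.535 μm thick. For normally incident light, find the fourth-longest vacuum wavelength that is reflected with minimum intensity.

459 nm

Ray reflecting at the top interface goes from n = 1.0 toward n = 1.5: a half-wave phase shift.
Ray reflecting at the bottom interface goes from n = 1.5 toward n = 2.53: a half-wave phase shift.
The two reflections carry the same phase change, so no net offset.
So the condition for destructive reflection is 2 n t = (m + ½) λ.
λ = 2 n t / (m + ½). The fourth-longest wavelength is m = 3: λ = 2 × 1.5 × 535 / 3.50 = 459 nm.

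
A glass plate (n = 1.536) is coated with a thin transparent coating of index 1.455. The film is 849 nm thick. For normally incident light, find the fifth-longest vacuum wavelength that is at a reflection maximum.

At the upper boundary (n = 1.0 to n = 1.455) the reflected ray undergoes a half-wave phase shift.
Bottom surface (1.455 → 1.536): reflection off a higher-index medium gives a half-wave phase shift.
Zero or two π shifts → no net half-wave offset.
So the condition for constructive reflection is 2 n t = m λ.
λ = 2 n t / m. The fifth-longest wavelength is m = 5: λ = 2 × 1.455 × 849 / 5.00 = 494 nm.

494 nm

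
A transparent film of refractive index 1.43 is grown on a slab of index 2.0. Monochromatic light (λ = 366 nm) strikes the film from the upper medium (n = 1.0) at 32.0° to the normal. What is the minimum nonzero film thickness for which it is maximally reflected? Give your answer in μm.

0.138 μm

Ray reflecting at the top interface goes from n = 1.0 toward n = 1.43: a half-wave phase shift.
Bottom surface (1.43 → 2.0): reflection off a higher-index medium gives a half-wave phase shift.
Net: no relative phase inversion (both shifts match).
For bright reflection here: 2 n t cos θ_r = m λ.
Snell's law: 1.0 sin 32.0° = 1.43 sin θ_r → sin θ_r = 0.371, cos θ_r = 0.929.
Minimum nonzero at m = 1: t = λ / (2 n cos θ_r) = 366 / (2 × 1.43 × 0.929) = 138 nm.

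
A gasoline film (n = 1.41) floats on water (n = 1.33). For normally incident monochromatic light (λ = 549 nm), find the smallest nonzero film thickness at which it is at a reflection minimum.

Top surface (1.0 → 1.41): reflection off a higher-index medium gives a half-wave phase shift.
Bottom surface (1.41 → 1.33): reflection off a lower-index medium gives no phase shift.
Net: one phase inversion between the two reflected rays.
With one net inversion, destructive interference in reflection requires 2 n t = m λ.
Minimum nonzero at m = 1: t = λ / (2 n) = 549 / (2 × 1.41) = 195 nm.

195 nm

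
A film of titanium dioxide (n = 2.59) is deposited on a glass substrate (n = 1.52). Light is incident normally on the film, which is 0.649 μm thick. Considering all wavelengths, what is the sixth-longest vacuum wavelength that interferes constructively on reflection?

611 nm

At the upper boundary (n = 1.0 to n = 2.59) the reflected ray undergoes a half-wave phase shift.
Bottom surface (2.59 → 1.52): reflection off a lower-index medium gives no phase shift.
Exactly one π shift → a net half-wave offset.
So the condition for constructive reflection is 2 n t = (m + ½) λ.
λ = 2 n t / (m + ½). The sixth-longest wavelength is m = 5: λ = 2 × 2.59 × 649 / 5.50 = 611 nm.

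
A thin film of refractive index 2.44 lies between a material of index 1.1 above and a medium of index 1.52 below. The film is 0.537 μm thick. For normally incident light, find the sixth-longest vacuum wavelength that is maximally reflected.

476 nm

At the upper boundary (n = 1.1 to n = 2.44) the reflected ray undergoes a half-wave phase shift.
Ray reflecting at the bottom interface goes from n = 2.44 toward n = 1.52: no phase shift.
Net: one phase inversion between the two reflected rays.
For maximum reflection here: 2 n t = (m + ½) λ.
λ = 2 n t / (m + ½). The sixth-longest wavelength is m = 5: λ = 2 × 2.44 × 537 / 5.50 = 476 nm.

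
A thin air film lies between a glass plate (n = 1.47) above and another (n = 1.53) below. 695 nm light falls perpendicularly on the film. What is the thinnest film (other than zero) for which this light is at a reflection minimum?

Top surface (1.47 → 1.0): reflection off a lower-index medium gives no phase shift.
At the lower boundary (n = 1.0 to n = 1.53) the reflected ray undergoes a half-wave phase shift.
Exactly one π shift → a net half-wave offset.
With one net inversion, destructive interference in reflection requires 2 n t = m λ.
Minimum nonzero at m = 1: t = λ / (2 n) = 695 / (2 × 1.0) = 348 nm.

348 nm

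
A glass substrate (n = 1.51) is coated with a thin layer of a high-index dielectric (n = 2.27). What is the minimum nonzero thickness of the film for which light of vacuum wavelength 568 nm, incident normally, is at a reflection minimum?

At the upper boundary (n = 1.0 to n = 2.27) the reflected ray undergoes a half-wave phase shift.
At the lower boundary (n = 2.27 to n = 1.51) the reflected ray undergoes no phase shift.
Net: one phase inversion between the two reflected rays.
For weak reflection here: 2 n t = m λ.
Minimum nonzero at m = 1: t = λ / (2 n) = 568 / (2 × 2.27) = 125 nm.

125 nm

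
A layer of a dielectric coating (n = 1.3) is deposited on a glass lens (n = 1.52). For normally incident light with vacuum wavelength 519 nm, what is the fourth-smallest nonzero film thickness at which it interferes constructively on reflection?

798 nm

Top surface (1.0 → 1.3): reflection off a higher-index medium gives a half-wave phase shift.
At the lower boundary (n = 1.3 to n = 1.52) the reflected ray undergoes a half-wave phase shift.
Zero or two π shifts → no net half-wave offset.
For bright reflection here: 2 n t = m λ.
The fourth-smallest nonzero thickness corresponds to m = 4: t = m λ / (2 n) = 4.00 × 519 / (2 × 1.3) = 798 nm.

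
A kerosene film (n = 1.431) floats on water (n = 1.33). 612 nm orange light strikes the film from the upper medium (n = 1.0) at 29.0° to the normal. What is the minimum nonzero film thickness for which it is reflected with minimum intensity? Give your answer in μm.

0.227 μm

At the upper boundary (n = 1.0 to n = 1.431) the reflected ray undergoes a half-wave phase shift.
Bottom surface (1.431 → 1.33): reflection off a lower-index medium gives no phase shift.
Exactly one π shift → a net half-wave offset.
With one net inversion, destructive interference in reflection requires 2 n t cos θ_r = m λ.
Snell's law: 1.0 sin 29.0° = 1.431 sin θ_r → sin θ_r = 0.339, cos θ_r = 0.941.
Minimum nonzero at m = 1: t = λ / (2 n cos θ_r) = 612 / (2 × 1.431 × 0.941) = 227 nm.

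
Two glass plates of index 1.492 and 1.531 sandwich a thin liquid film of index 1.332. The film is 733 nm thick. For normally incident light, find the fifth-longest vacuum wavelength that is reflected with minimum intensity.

391 nm

Ray reflecting at the top interface goes from n = 1.492 toward n = 1.332: no phase shift.
Ray reflecting at the bottom interface goes from n = 1.332 toward n = 1.531: a half-wave phase shift.
Exactly one π shift → a net half-wave offset.
With one net inversion, destructive interference in reflection requires 2 n t = m λ.
λ = 2 n t / m. The fifth-longest wavelength is m = 5: λ = 2 × 1.332 × 733 / 5.00 = 391 nm.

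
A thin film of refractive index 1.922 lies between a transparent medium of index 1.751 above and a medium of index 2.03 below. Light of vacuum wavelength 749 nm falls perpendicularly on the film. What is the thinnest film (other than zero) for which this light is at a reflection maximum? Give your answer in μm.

At the upper boundary (n = 1.751 to n = 1.922) the reflected ray undergoes a half-wave phase shift.
At the lower boundary (n = 1.922 to n = 2.03) the reflected ray undergoes a half-wave phase shift.
Net: no relative phase inversion (both shifts match).
So the condition for constructive reflection is 2 n t = m λ.
Minimum nonzero at m = 1: t = λ / (2 n) = 749 / (2 × 1.922) = 195 nm.

0.195 μm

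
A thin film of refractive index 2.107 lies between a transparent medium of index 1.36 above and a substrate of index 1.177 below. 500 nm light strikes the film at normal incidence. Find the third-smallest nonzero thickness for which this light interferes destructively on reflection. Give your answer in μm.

Ray reflecting at the top interface goes from n = 1.36 toward n = 2.107: a half-wave phase shift.
Bottom surface (2.107 → 1.177): reflection off a lower-index medium gives no phase shift.
The two reflections differ by half a wavelength.
For weak reflection here: 2 n t = m λ.
The third-smallest nonzero thickness corresponds to m = 3: t = m λ / (2 n) = 3.00 × 500 / (2 × 2.107) = 356 nm.

0.356 μm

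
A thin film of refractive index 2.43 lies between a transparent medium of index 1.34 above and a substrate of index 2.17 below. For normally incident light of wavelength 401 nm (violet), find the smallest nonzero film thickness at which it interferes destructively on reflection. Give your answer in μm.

0.0825 μm

At the upper boundary (n = 1.34 to n = 2.43) the reflected ray undergoes a half-wave phase shift.
At the lower boundary (n = 2.43 to n = 2.17) the reflected ray undergoes no phase shift.
The two reflections differ by half a wavelength.
With one net inversion, destructive interference in reflection requires 2 n t = m λ.
Minimum nonzero at m = 1: t = λ / (2 n) = 401 / (2 × 2.43) = 82.5 nm.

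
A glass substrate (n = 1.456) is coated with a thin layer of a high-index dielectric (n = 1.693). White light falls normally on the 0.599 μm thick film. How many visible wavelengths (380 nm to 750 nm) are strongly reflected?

2

Top surface (1.0 → 1.693): reflection off a higher-index medium gives a half-wave phase shift.
Ray reflecting at the bottom interface goes from n = 1.693 toward n = 1.456: no phase shift.
The two reflections differ by half a wavelength.
With one net inversion, constructive interference in reflection requires 2 n t = (m + ½) λ.
λ = 2 n t / (m + ½) = 2028 / (m + ½) nm.
m=2: 811 nm (IR); m=3: 579 nm (visible); m=4: 451 nm (visible); m=5: 369 nm (UV).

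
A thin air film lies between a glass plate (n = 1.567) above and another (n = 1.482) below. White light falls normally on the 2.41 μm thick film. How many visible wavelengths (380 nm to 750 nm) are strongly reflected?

7

Ray reflecting at the top interface goes from n = 1.567 toward n = 1.0: no phase shift.
Bottom surface (1.0 → 1.482): reflection off a higher-index medium gives a half-wave phase shift.
Exactly one π shift → a net half-wave offset.
So the condition for constructive reflection is 2 n t = (m + ½) λ.
λ = 2 n t / (m + ½) = 4820 / (m + ½) nm.
m=5: 876 nm (IR); m=6: 742 nm (visible); m=7: 643 nm (visible); m=8: 567 nm (visible); m=9: 507 nm (visible); m=10: 459 nm (visible); m=11: 419 nm (visible); m=12: 386 nm (visible); m=13: 357 nm (UV).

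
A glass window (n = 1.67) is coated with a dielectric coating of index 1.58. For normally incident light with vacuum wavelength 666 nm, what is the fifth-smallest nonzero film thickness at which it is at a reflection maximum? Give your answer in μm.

At the upper boundary (n = 1.0 to n = 1.58) the reflected ray undergoes a half-wave phase shift.
At the lower boundary (n = 1.58 to n = 1.67) the reflected ray undergoes a half-wave phase shift.
Net: no relative phase inversion (both shifts match).
For strong reflection here: 2 n t = m λ.
The fifth-smallest nonzero thickness corresponds to m = 5: t = m λ / (2 n) = 5.00 × 666 / (2 × 1.58) = 1054 nm.

1.05 μm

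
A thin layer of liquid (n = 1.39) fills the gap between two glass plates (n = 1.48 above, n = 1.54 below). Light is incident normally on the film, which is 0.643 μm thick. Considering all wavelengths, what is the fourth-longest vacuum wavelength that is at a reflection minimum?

447 nm

Ray reflecting at the top interface goes from n = 1.48 toward n = 1.39: no phase shift.
Bottom surface (1.39 → 1.54): reflection off a higher-index medium gives a half-wave phase shift.
The two reflections differ by half a wavelength.
So the condition for destructive reflection is 2 n t = m λ.
λ = 2 n t / m. The fourth-longest wavelength is m = 4: λ = 2 × 1.39 × 643 / 4.00 = 447 nm.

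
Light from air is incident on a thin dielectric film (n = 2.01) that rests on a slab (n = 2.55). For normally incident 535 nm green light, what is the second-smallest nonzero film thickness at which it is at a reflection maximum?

266 nm

At the upper boundary (n = 1.0 to n = 2.01) the reflected ray undergoes a half-wave phase shift.
At the lower boundary (n = 2.01 to n = 2.55) the reflected ray undergoes a half-wave phase shift.
The two reflections carry the same phase change, so no net offset.
With no net inversion, constructive interference in reflection requires 2 n t = m λ.
The second-smallest nonzero thickness corresponds to m = 2: t = m λ / (2 n) = 2.00 × 535 / (2 × 2.01) = 266 nm.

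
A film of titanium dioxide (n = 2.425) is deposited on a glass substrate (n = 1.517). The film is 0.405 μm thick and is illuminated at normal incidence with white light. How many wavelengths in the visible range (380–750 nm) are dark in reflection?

At the upper boundary (n = 1.0 to n = 2.425) the reflected ray undergoes a half-wave phase shift.
Bottom surface (2.425 → 1.517): reflection off a lower-index medium gives no phase shift.
Net: one phase inversion between the two reflected rays.
With one net inversion, destructive interference in reflection requires 2 n t = m λ.
λ = 2 n t / m = 1964 / m nm.
m=2: 982 nm (IR); m=3: 655 nm (visible); m=4: 491 nm (visible); m=5: 393 nm (visible); m=6: 327 nm (UV).

3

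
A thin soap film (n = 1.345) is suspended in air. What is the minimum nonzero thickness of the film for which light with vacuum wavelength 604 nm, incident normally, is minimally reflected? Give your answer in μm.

Ray reflecting at the top interface goes from n = 1.0 toward n = 1.345: a half-wave phase shift.
Ray reflecting at the bottom interface goes from n = 1.345 toward n = 1.0: no phase shift.
Exactly one π shift → a net half-wave offset.
With one net inversion, destructive interference in reflection requires 2 n t = m λ.
Minimum nonzero at m = 1: t = λ / (2 n) = 604 / (2 × 1.345) = 225 nm.

0.225 μm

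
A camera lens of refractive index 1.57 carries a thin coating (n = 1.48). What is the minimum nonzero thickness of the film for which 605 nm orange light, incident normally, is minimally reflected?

102 nm

Ray reflecting at the top interface goes from n = 1.0 toward n = 1.48: a half-wave phase shift.
Ray reflecting at the bottom interface goes from n = 1.48 toward n = 1.57: a half-wave phase shift.
Zero or two π shifts → no net half-wave offset.
So the condition for destructive reflection is 2 n t = (m + ½) λ.
Minimum at m = 0: t = λ / (4 n) = 605 / (4 × 1.48) = 102 nm.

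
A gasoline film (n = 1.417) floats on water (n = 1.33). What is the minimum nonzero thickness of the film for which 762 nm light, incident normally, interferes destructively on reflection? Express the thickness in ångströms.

Ray reflecting at the top interface goes from n = 1.0 toward n = 1.417: a half-wave phase shift.
Bottom surface (1.417 → 1.33): reflection off a lower-index medium gives no phase shift.
The two reflections differ by half a wavelength.
For dark reflection here: 2 n t = m λ.
Minimum nonzero at m = 1: t = λ / (2 n) = 762 / (2 × 1.417) = 269 nm.

2689 Å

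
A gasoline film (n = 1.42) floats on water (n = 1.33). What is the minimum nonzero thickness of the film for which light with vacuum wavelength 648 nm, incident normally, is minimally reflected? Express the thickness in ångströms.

Ray reflecting at the top interface goes from n = 1.0 toward n = 1.42: a half-wave phase shift.
Ray reflecting at the bottom interface goes from n = 1.42 toward n = 1.33: no phase shift.
Exactly one π shift → a net half-wave offset.
For weak reflection here: 2 n t = m λ.
Minimum nonzero at m = 1: t = λ / (2 n) = 648 / (2 × 1.42) = 228 nm.

2282 Å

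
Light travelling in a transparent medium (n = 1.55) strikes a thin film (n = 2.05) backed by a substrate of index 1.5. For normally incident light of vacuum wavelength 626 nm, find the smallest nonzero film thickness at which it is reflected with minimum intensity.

153 nm

Ray reflecting at the top interface goes from n = 1.55 toward n = 2.05: a half-wave phase shift.
Bottom surface (2.05 → 1.5): reflection off a lower-index medium gives no phase shift.
Exactly one π shift → a net half-wave offset.
With one net inversion, destructive interference in reflection requires 2 n t = m λ.
Minimum nonzero at m = 1: t = λ / (2 n) = 626 / (2 × 2.05) = 153 nm.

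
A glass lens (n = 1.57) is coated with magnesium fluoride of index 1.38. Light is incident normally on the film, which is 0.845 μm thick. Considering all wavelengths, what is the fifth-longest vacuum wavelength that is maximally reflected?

At the upper boundary (n = 1.0 to n = 1.38) the reflected ray undergoes a half-wave phase shift.
Ray reflecting at the bottom interface goes from n = 1.38 toward n = 1.57: a half-wave phase shift.
The two reflections carry the same phase change, so no net offset.
For maximum reflection here: 2 n t = m λ.
λ = 2 n t / m. The fifth-longest wavelength is m = 5: λ = 2 × 1.38 × 845 / 5.00 = 466 nm.

466 nm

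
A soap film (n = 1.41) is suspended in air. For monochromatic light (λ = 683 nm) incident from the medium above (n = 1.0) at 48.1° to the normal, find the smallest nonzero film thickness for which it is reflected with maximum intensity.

143 nm

At the upper boundary (n = 1.0 to n = 1.41) the reflected ray undergoes a half-wave phase shift.
Ray reflecting at the bottom interface goes from n = 1.41 toward n = 1.0: no phase shift.
The two reflections differ by half a wavelength.
For bright reflection here: 2 n t cos θ_r = (m + ½) λ.
Snell's law: 1.0 sin 48.1° = 1.41 sin θ_r → sin θ_r = 0.528, cos θ_r = 0.849.
Minimum at m = 0: t = λ / (4 n cos θ_r) = 683 / (4 × 1.41 × 0.849) = 143 nm.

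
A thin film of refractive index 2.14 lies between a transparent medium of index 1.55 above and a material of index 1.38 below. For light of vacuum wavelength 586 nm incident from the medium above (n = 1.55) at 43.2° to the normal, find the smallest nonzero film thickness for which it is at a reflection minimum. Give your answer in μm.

0.158 μm

At the upper boundary (n = 1.55 to n = 2.14) the reflected ray undergoes a half-wave phase shift.
Bottom surface (2.14 → 1.38): reflection off a lower-index medium gives no phase shift.
Exactly one π shift → a net half-wave offset.
With one net inversion, destructive interference in reflection requires 2 n t cos θ_r = m λ.
Snell's law: 1.55 sin 43.2° = 2.14 sin θ_r → sin θ_r = 0.496, cos θ_r = 0.868.
Minimum nonzero at m = 1: t = λ / (2 n cos θ_r) = 586 / (2 × 2.14 × 0.868) = 158 nm.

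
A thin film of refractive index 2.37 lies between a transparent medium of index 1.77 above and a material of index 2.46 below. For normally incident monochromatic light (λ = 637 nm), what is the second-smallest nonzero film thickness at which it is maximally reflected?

Top surface (1.77 → 2.37): reflection off a higher-index medium gives a half-wave phase shift.
At the lower boundary (n = 2.37 to n = 2.46) the reflected ray undergoes a half-wave phase shift.
Net: no relative phase inversion (both shifts match).
With no net inversion, constructive interference in reflection requires 2 n t = m λ.
The second-smallest nonzero thickness corresponds to m = 2: t = m λ / (2 n) = 2.00 × 637 / (2 × 2.37) = 269 nm.

269 nm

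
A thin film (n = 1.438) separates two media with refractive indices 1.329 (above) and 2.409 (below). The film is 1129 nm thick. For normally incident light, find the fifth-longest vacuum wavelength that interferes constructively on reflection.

649 nm

Top surface (1.329 → 1.438): reflection off a higher-index medium gives a half-wave phase shift.
Bottom surface (1.438 → 2.409): reflection off a higher-index medium gives a half-wave phase shift.
Zero or two π shifts → no net half-wave offset.
So the condition for constructive reflection is 2 n t = m λ.
λ = 2 n t / m. The fifth-longest wavelength is m = 5: λ = 2 × 1.438 × 1129 / 5.00 = 649 nm.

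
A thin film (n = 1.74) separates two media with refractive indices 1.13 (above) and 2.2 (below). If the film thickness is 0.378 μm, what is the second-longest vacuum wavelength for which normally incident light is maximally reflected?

Ray reflecting at the top interface goes from n = 1.13 toward n = 1.74: a half-wave phase shift.
Ray reflecting at the bottom interface goes from n = 1.74 toward n = 2.2: a half-wave phase shift.
Zero or two π shifts → no net half-wave offset.
With no net inversion, constructive interference in reflection requires 2 n t = m λ.
λ = 2 n t / m. The second-longest wavelength is m = 2: λ = 2 × 1.74 × 378 / 2.00 = 658 nm.

658 nm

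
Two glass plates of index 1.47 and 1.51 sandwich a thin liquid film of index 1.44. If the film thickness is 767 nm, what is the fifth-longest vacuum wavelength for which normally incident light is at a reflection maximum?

491 nm

Ray reflecting at the top interface goes from n = 1.47 toward n = 1.44: no phase shift.
Bottom surface (1.44 → 1.51): reflection off a higher-index medium gives a half-wave phase shift.
Exactly one π shift → a net half-wave offset.
With one net inversion, constructive interference in reflection requires 2 n t = (m + ½) λ.
λ = 2 n t / (m + ½). The fifth-longest wavelength is m = 4: λ = 2 × 1.44 × 767 / 4.50 = 491 nm.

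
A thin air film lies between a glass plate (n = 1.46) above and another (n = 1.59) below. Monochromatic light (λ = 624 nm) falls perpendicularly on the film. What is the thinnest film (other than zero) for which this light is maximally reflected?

156 nm

Ray reflecting at the top interface goes from n = 1.46 toward n = 1.0: no phase shift.
At the lower boundary (n = 1.0 to n = 1.59) the reflected ray undergoes a half-wave phase shift.
Exactly one π shift → a net half-wave offset.
With one net inversion, constructive interference in reflection requires 2 n t = (m + ½) λ.
Minimum at m = 0: t = λ / (4 n) = 624 / (4 × 1.0) = 156 nm.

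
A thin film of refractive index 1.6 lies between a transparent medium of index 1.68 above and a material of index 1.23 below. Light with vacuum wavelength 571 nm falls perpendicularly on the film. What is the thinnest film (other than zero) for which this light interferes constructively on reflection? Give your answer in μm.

0.178 μm

Ray reflecting at the top interface goes from n = 1.68 toward n = 1.6: no phase shift.
Ray reflecting at the bottom interface goes from n = 1.6 toward n = 1.23: no phase shift.
Net: no relative phase inversion (both shifts match).
For maximum reflection here: 2 n t = m λ.
Minimum nonzero at m = 1: t = λ / (2 n) = 571 / (2 × 1.6) = 178 nm.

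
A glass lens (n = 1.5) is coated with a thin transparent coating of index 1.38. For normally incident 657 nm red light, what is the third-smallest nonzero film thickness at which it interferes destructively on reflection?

595 nm

Ray reflecting at the top interface goes from n = 1.0 toward n = 1.38: a half-wave phase shift.
Bottom surface (1.38 → 1.5): reflection off a higher-index medium gives a half-wave phase shift.
Zero or two π shifts → no net half-wave offset.
With no net inversion, destructive interference in reflection requires 2 n t = (m + ½) λ.
The third-smallest nonzero thickness corresponds to m = 2: t = (m + ½) λ / (2 n) = 2.50 × 657 / (2 × 1.38) = 595 nm.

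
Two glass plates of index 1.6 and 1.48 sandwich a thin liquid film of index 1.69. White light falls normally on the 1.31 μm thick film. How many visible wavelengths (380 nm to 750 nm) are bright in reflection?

6

Top surface (1.6 → 1.69): reflection off a higher-index medium gives a half-wave phase shift.
Bottom surface (1.69 → 1.48): reflection off a lower-index medium gives no phase shift.
Net: one phase inversion between the two reflected rays.
With one net inversion, constructive interference in reflection requires 2 n t = (m + ½) λ.
λ = 2 n t / (m + ½) = 4428 / (m + ½) nm.
m=5: 805 nm (IR); m=6: 681 nm (visible); m=7: 590 nm (visible); m=8: 521 nm (visible); m=9: 466 nm (visible); m=10: 422 nm (visible); m=11: 385 nm (visible); m=12: 354 nm (UV).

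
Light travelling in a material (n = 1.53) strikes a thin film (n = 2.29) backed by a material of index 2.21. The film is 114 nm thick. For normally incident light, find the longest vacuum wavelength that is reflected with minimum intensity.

At the upper boundary (n = 1.53 to n = 2.29) the reflected ray undergoes a half-wave phase shift.
Bottom surface (2.29 → 2.21): reflection off a lower-index medium gives no phase shift.
Exactly one π shift → a net half-wave offset.
With one net inversion, destructive interference in reflection requires 2 n t = m λ.
λ = 2 n t / m. The longest wavelength is m = 1: λ = 2 × 2.29 × 114 / 1.00 = 522 nm.

522 nm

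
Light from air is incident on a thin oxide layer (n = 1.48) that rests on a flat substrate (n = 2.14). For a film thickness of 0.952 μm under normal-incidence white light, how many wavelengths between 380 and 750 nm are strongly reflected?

4

Ray reflecting at the top interface goes from n = 1.0 toward n = 1.48: a half-wave phase shift.
At the lower boundary (n = 1.48 to n = 2.14) the reflected ray undergoes a half-wave phase shift.
The two reflections carry the same phase change, so no net offset.
For maximum reflection here: 2 n t = m λ.
λ = 2 n t / m = 2818 / m nm.
m=3: 939 nm (IR); m=4: 704 nm (visible); m=5: 564 nm (visible); m=6: 470 nm (visible); m=7: 403 nm (visible); m=8: 352 nm (UV).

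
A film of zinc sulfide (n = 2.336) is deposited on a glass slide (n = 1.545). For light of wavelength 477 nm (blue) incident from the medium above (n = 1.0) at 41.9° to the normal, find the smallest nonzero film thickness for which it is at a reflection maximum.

Ray reflecting at the top interface goes from n = 1.0 toward n = 2.336: a half-wave phase shift.
Ray reflecting at the bottom interface goes from n = 2.336 toward n = 1.545: no phase shift.
Exactly one π shift → a net half-wave offset.
For maximum reflection here: 2 n t cos θ_r = (m + ½) λ.
Snell's law: 1.0 sin 41.9° = 2.336 sin θ_r → sin θ_r = 0.286, cos θ_r = 0.958.
Minimum at m = 0: t = λ / (4 n cos θ_r) = 477 / (4 × 2.336 × 0.958) = 53.3 nm.

53.3 nm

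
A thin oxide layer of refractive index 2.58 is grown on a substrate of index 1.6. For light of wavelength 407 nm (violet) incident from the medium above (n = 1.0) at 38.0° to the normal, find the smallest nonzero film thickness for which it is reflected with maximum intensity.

Top surface (1.0 → 2.58): reflection off a higher-index medium gives a half-wave phase shift.
Bottom surface (2.58 → 1.6): reflection off a lower-index medium gives no phase shift.
Exactly one π shift → a net half-wave offset.
With one net inversion, constructive interference in reflection requires 2 n t cos θ_r = (m + ½) λ.
Snell's law: 1.0 sin 38.0° = 2.58 sin θ_r → sin θ_r = 0.239, cos θ_r = 0.971.
Minimum at m = 0: t = λ / (4 n cos θ_r) = 407 / (4 × 2.58 × 0.971) = 40.6 nm.

40.6 nm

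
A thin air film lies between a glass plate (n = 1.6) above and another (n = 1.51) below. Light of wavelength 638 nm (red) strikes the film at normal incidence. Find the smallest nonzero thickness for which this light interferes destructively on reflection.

319 nm

Top surface (1.6 → 1.0): reflection off a lower-index medium gives no phase shift.
Bottom surface (1.0 → 1.51): reflection off a higher-index medium gives a half-wave phase shift.
The two reflections differ by half a wavelength.
With one net inversion, destructive interference in reflection requires 2 n t = m λ.
The smallest nonzero thickness corresponds to m = 1: t = m λ / (2 n) = 1.00 × 638 / (2 × 1.0) = 319 nm.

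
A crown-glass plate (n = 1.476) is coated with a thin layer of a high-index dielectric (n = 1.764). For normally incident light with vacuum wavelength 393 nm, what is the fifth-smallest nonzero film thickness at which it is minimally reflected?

Ray reflecting at the top interface goes from n = 1.0 toward n = 1.764: a half-wave phase shift.
Ray reflecting at the bottom interface goes from n = 1.764 toward n = 1.476: no phase shift.
The two reflections differ by half a wavelength.
So the condition for destructive reflection is 2 n t = m λ.
The fifth-smallest nonzero thickness corresponds to m = 5: t = m λ / (2 n) = 5.00 × 393 / (2 × 1.764) = 557 nm.

557 nm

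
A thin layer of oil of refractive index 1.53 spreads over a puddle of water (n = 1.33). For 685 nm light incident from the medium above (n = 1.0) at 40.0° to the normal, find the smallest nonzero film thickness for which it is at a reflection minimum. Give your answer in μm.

0.247 μm

Ray reflecting at the top interface goes from n = 1.0 toward n = 1.53: a half-wave phase shift.
Ray reflecting at the bottom interface goes from n = 1.53 toward n = 1.33: no phase shift.
Exactly one π shift → a net half-wave offset.
For weak reflection here: 2 n t cos θ_r = m λ.
Snell's law: 1.0 sin 40.0° = 1.53 sin θ_r → sin θ_r = 0.420, cos θ_r = 0.907.
Minimum nonzero at m = 1: t = λ / (2 n cos θ_r) = 685 / (2 × 1.53 × 0.907) = 247 nm.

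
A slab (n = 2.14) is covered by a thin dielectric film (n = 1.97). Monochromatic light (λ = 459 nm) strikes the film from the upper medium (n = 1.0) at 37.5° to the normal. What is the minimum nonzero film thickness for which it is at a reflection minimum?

61.2 nm

Ray reflecting at the top interface goes from n = 1.0 toward n = 1.97: a half-wave phase shift.
At the lower boundary (n = 1.97 to n = 2.14) the reflected ray undergoes a half-wave phase shift.
Net: no relative phase inversion (both shifts match).
For dark reflection here: 2 n t cos θ_r = (m + ½) λ.
Snell's law: 1.0 sin 37.5° = 1.97 sin θ_r → sin θ_r = 0.309, cos θ_r = 0.951.
Minimum at m = 0: t = λ / (4 n cos θ_r) = 459 / (4 × 1.97 × 0.951) = 61.2 nm.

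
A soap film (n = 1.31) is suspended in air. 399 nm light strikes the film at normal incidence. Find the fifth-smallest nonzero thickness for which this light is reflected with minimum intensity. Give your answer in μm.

0.761 μm

Top surface (1.0 → 1.31): reflection off a higher-index medium gives a half-wave phase shift.
Bottom surface (1.31 → 1.0): reflection off a lower-index medium gives no phase shift.
The two reflections differ by half a wavelength.
For weak reflection here: 2 n t = m λ.
The fifth-smallest nonzero thickness corresponds to m = 5: t = m λ / (2 n) = 5.00 × 399 / (2 × 1.31) = 761 nm.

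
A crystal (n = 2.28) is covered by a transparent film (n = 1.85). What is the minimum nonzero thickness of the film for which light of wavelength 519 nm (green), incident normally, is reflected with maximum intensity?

140 nm

Top surface (1.0 → 1.85): reflection off a higher-index medium gives a half-wave phase shift.
Ray reflecting at the bottom interface goes from n = 1.85 toward n = 2.28: a half-wave phase shift.
Net: no relative phase inversion (both shifts match).
With no net inversion, constructive interference in reflection requires 2 n t = m λ.
Minimum nonzero at m = 1: t = λ / (2 n) = 519 / (2 × 1.85) = 140 nm.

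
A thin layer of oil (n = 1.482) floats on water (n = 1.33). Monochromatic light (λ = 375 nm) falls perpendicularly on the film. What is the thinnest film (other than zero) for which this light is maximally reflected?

Top surface (1.0 → 1.482): reflection off a higher-index medium gives a half-wave phase shift.
Bottom surface (1.482 → 1.33): reflection off a lower-index medium gives no phase shift.
Net: one phase inversion between the two reflected rays.
So the condition for constructive reflection is 2 n t = (m + ½) λ.
Minimum at m = 0: t = λ / (4 n) = 375 / (4 × 1.482) = 63.3 nm.

63.3 nm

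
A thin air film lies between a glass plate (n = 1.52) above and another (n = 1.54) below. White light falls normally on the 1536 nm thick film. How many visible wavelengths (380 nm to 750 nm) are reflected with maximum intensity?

4

Top surface (1.52 → 1.0): reflection off a lower-index medium gives no phase shift.
Bottom surface (1.0 → 1.54): reflection off a higher-index medium gives a half-wave phase shift.
The two reflections differ by half a wavelength.
So the condition for constructive reflection is 2 n t = (m + ½) λ.
λ = 2 n t / (m + ½) = 3072 / (m + ½) nm.
m=3: 878 nm (IR); m=4: 683 nm (visible); m=5: 559 nm (visible); m=6: 473 nm (visible); m=7: 410 nm (visible); m=8: 361 nm (UV).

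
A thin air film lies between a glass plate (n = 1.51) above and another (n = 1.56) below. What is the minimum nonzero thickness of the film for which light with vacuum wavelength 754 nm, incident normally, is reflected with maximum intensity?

Top surface (1.51 → 1.0): reflection off a lower-index medium gives no phase shift.
Ray reflecting at the bottom interface goes from n = 1.0 toward n = 1.56: a half-wave phase shift.
Exactly one π shift → a net half-wave offset.
So the condition for constructive reflection is 2 n t = (m + ½) λ.
Minimum at m = 0: t = λ / (4 n) = 754 / (4 × 1.0) = 189 nm.

189 nm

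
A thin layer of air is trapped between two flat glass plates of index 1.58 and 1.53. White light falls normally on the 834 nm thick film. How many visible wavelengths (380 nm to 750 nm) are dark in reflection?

Top surface (1.58 → 1.0): reflection off a lower-index medium gives no phase shift.
At the lower boundary (n = 1.0 to n = 1.53) the reflected ray undergoes a half-wave phase shift.
Exactly one π shift → a net half-wave offset.
So the condition for destructive reflection is 2 n t = m λ.
λ = 2 n t / m = 1668 / m nm.
m=2: 834 nm (IR); m=3: 556 nm (visible); m=4: 417 nm (visible); m=5: 334 nm (UV).

2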